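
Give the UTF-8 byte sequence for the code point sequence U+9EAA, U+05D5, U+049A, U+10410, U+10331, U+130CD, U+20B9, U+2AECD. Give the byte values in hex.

U+9EAA: 3-byte form → E9 BA AA.
U+05D5: 2-byte form → D7 95.
U+049A: 2-byte form → D2 9A.
U+10410: 4-byte form → F0 90 90 90.
U+10331: 4-byte form → F0 90 8C B1.
U+130CD: 4-byte form → F0 93 83 8D.
U+20B9: 3-byte form → E2 82 B9.
U+2AECD: 4-byte form → F0 AA BB 8D.
Concatenated (26 bytes): E9 BA AA D7 95 D2 9A F0 90 90 90 F0 90 8C B1 F0 93 83 8D E2 82 B9 F0 AA BB 8D.

E9 BA AA D7 95 D2 9A F0 90 90 90 F0 90 8C B1 F0 93 83 8D E2 82 B9 F0 AA BB 8D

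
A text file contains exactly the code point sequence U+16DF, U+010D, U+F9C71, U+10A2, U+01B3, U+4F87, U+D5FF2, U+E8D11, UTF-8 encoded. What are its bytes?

E1 9B 9F C4 8D F3 B9 B1 B1 E1 82 A2 C6 B3 E4 BE 87 F3 95 BF B2 F3 A8 B4 91

U+16DF: 3-byte form → E1 9B 9F.
U+010D: 2-byte form → C4 8D.
U+F9C71: 4-byte form → F3 B9 B1 B1.
U+10A2: 3-byte form → E1 82 A2.
U+01B3: 2-byte form → C6 B3.
U+4F87: 3-byte form → E4 BE 87.
U+D5FF2: 4-byte form → F3 95 BF B2.
U+E8D11: 4-byte form → F3 A8 B4 91.
Concatenated (25 bytes): E1 9B 9F C4 8D F3 B9 B1 B1 E1 82 A2 C6 B3 E4 BE 87 F3 95 BF B2 F3 A8 B4 91.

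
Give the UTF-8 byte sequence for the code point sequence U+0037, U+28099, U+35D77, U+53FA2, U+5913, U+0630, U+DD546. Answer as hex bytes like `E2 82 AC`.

U+0037: 1-byte form → 37.
U+28099: 4-byte form → F0 A8 82 99.
U+35D77: 4-byte form → F0 B5 B5 B7.
U+53FA2: 4-byte form → F1 93 BE A2.
U+5913: 3-byte form → E5 A4 93.
U+0630: 2-byte form → D8 B0.
U+DD546: 4-byte form → F3 9D 95 86.
Concatenated (22 bytes): 37 F0 A8 82 99 F0 B5 B5 B7 F1 93 BE A2 E5 A4 93 D8 B0 F3 9D 95 86.

37 F0 A8 82 99 F0 B5 B5 B7 F1 93 BE A2 E5 A4 93 D8 B0 F3 9D 95 86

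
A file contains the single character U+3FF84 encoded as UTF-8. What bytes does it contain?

U+3FF84 = 0x3FF84 = 262020 decimal. In range U+10000–U+10FFFF → 4-byte form: 11110xxx 10xxxxxx 10xxxxxx 10xxxxxx.
Binary (21 bits): 000111111111110000100.
Split 3+6+6+6: 000 | 111111 | 111110 | 000100.
Byte 1: 11110000 = 0xF0.
Byte 2: 10111111 = 0xBF.
Byte 3: 10111110 = 0xBE.
Byte 4: 10000100 = 0x84.

F0 BF BE 84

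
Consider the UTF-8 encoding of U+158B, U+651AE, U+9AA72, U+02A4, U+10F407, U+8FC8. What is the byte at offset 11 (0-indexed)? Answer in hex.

U+158B → 3-byte form E1 96 8B at offsets 0–2.
U+651AE → 4-byte form F1 A5 86 AE at offsets 3–6.
U+9AA72 → 4-byte form F2 9A A9 B2 at offsets 7–10.
U+02A4 → 2-byte form CA A4 at offsets 11–12.
Offset 11 falls in char 4's range; it's byte 1 of CA A4 = 0xCA.

0xCA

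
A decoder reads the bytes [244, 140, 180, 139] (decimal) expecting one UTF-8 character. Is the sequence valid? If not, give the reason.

valid

Leading byte 0xF4 = 11110100 → 4-byte form.
Continuation bytes 0x8C=10001100, 0xB4=10110100, 0x8B=10001011 all match 10xxxxxx.
Decoded value 0x10CD0B is ≥ 0x10000 (shortest form) and not a surrogate.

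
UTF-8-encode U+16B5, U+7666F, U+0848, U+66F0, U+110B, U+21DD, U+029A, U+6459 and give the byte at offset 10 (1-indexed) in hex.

0x88

1-indexed offset 10 is 0-indexed offset 9.
U+16B5 → 3-byte form E1 9A B5 at offsets 0–2.
U+7666F → 4-byte form F1 B6 99 AF at offsets 3–6.
U+0848 → 3-byte form E0 A1 88 at offsets 7–9.
Offset 9 falls in char 3's range; it's byte 3 of E0 A1 88 = 0x88.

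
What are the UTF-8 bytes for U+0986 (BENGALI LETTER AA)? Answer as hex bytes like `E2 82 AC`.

E0 A6 86

U+0986 = 0x986 = 2438 decimal. In range U+0800–U+FFFF → 3-byte form: 1110xxxx 10xxxxxx 10xxxxxx.
Binary (16 bits): 0000100110000110.
Split 4+6+6: 0000 | 100110 | 000110.
Byte 1: 11100000 = 0xE0.
Byte 2: 10100110 = 0xA6.
Byte 3: 10000110 = 0x86.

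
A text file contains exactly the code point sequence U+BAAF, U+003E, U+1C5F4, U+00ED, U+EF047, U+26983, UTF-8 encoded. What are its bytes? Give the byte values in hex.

U+BAAF: 3-byte form → EB AA AF.
U+003E: 1-byte form → 3E.
U+1C5F4: 4-byte form → F0 9C 97 B4.
U+00ED: 2-byte form → C3 AD.
U+EF047: 4-byte form → F3 AF 81 87.
U+26983: 4-byte form → F0 A6 A6 83.
Concatenated (18 bytes): EB AA AF 3E F0 9C 97 B4 C3 AD F3 AF 81 87 F0 A6 A6 83.

EB AA AF 3E F0 9C 97 B4 C3 AD F3 AF 81 87 F0 A6 A6 83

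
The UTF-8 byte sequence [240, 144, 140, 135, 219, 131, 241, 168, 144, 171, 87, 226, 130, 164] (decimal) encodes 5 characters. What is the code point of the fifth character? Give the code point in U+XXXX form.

U+20A4

Offset 0: leading byte 0xF0 = 11110000 → 4-byte char #1 = F0 90 8C 87.
Offset 4: leading byte 0xDB = 11011011 → 2-byte char #2 = DB 83.
Offset 6: leading byte 0xF1 = 11110001 → 4-byte char #3 = F1 A8 90 AB.
Offset 10: leading byte 0x57 = 01010111 → 1-byte char #4 = 57.
Offset 11: leading byte 0xE2 = 11100010 → 3-byte char #5 = E2 82 A4.
Leading byte 0xE2 = 11100010 matches 1110xxxx → 3-byte sequence.
Byte 1: 0xE2 = 11100010, payload 0010 (4 bits).
Byte 2: 0x82 = 10000010 (10xxxxxx ✓), payload 000010.
Byte 3: 0xA4 = 10100100 (10xxxxxx ✓), payload 100100.
Concatenate: 0010000010100100 = 0x20A4 (16 bits → U+20A4).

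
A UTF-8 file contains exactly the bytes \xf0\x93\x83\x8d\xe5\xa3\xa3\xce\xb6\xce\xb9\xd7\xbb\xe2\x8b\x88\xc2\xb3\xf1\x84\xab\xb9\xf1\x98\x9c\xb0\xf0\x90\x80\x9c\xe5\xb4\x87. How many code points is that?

Byte at offset 0: 0xF0 = 11110000 → 4-byte char (#1). Advance 4.
Byte at offset 4: 0xE5 = 11100101 → 3-byte char (#2). Advance 3.
Byte at offset 7: 0xCE = 11001110 → 2-byte char (#3). Advance 2.
Byte at offset 9: 0xCE = 11001110 → 2-byte char (#4). Advance 2.
Byte at offset 11: 0xD7 = 11010111 → 2-byte char (#5). Advance 2.
Byte at offset 13: 0xE2 = 11100010 → 3-byte char (#6). Advance 3.
Byte at offset 16: 0xC2 = 11000010 → 2-byte char (#7). Advance 2.
Byte at offset 18: 0xF1 = 11110001 → 4-byte char (#8). Advance 4.
Byte at offset 22: 0xF1 = 11110001 → 4-byte char (#9). Advance 4.
Byte at offset 26: 0xF0 = 11110000 → 4-byte char (#10). Advance 4.
Byte at offset 30: 0xE5 = 11100101 → 3-byte char (#11). Advance 3.
Reached end at offset 33 after 11 code points.

11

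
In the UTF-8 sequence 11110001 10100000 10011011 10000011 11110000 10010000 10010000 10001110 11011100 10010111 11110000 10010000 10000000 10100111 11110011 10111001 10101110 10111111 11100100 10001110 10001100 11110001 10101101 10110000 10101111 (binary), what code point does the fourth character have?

Offset 0: leading byte 0xF1 = 11110001 → 4-byte char #1 = F1 A0 9B 83.
Offset 4: leading byte 0xF0 = 11110000 → 4-byte char #2 = F0 90 90 8E.
Offset 8: leading byte 0xDC = 11011100 → 2-byte char #3 = DC 97.
Offset 10: leading byte 0xF0 = 11110000 → 4-byte char #4 = F0 90 80 A7.
Leading byte 0xF0 = 11110000 matches 11110xxx → 4-byte sequence.
Byte 1: 0xF0 = 11110000, payload 000 (3 bits).
Byte 2: 0x90 = 10010000 (10xxxxxx ✓), payload 010000.
Byte 3: 0x80 = 10000000 (10xxxxxx ✓), payload 000000.
Byte 4: 0xA7 = 10100111 (10xxxxxx ✓), payload 100111.
Concatenate: 000010000000000100111 = 0x10027 (21 bits → U+10027).

U+10027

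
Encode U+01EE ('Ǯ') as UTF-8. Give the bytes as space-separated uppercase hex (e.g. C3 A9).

U+01EE = 0x1EE = 494 decimal. In range U+0080–U+07FF → 2-byte form: 110xxxxx 10xxxxxx.
Binary (11 bits): 00111101110.
Split 5+6: 00111 | 101110.
Byte 1: 11000111 = 0xC7.
Byte 2: 10101110 = 0xAE.

C7 AE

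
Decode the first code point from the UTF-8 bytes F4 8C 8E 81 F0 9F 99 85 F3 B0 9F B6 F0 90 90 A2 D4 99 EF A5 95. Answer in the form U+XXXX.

Offset 0: leading byte 0xF4 = 11110100 → 4-byte char #1 = F4 8C 8E 81.
Leading byte 0xF4 = 11110100 matches 11110xxx → 4-byte sequence.
Byte 1: 0xF4 = 11110100, payload 100 (3 bits).
Byte 2: 0x8C = 10001100 (10xxxxxx ✓), payload 001100.
Byte 3: 0x8E = 10001110 (10xxxxxx ✓), payload 001110.
Byte 4: 0x81 = 10000001 (10xxxxxx ✓), payload 000001.
Concatenate: 100001100001110000001 = 0x10C381 (21 bits → U+10C381).

U+10C381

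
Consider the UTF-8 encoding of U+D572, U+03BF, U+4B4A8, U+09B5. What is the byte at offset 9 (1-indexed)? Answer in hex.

0xA8

1-indexed offset 9 is 0-indexed offset 8.
U+D572 → 3-byte form ED 95 B2 at offsets 0–2.
U+03BF → 2-byte form CE BF at offsets 3–4.
U+4B4A8 → 4-byte form F1 8B 92 A8 at offsets 5–8.
Offset 8 falls in char 3's range; it's byte 4 of F1 8B 92 A8 = 0xA8.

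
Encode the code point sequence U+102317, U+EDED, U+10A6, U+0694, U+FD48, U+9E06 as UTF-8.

F4 82 8C 97 EE B7 AD E1 82 A6 DA 94 EF B5 88 E9 B8 86

U+102317: 4-byte form → F4 82 8C 97.
U+EDED: 3-byte form → EE B7 AD.
U+10A6: 3-byte form → E1 82 A6.
U+0694: 2-byte form → DA 94.
U+FD48: 3-byte form → EF B5 88.
U+9E06: 3-byte form → E9 B8 86.
Concatenated (18 bytes): F4 82 8C 97 EE B7 AD E1 82 A6 DA 94 EF B5 88 E9 B8 86.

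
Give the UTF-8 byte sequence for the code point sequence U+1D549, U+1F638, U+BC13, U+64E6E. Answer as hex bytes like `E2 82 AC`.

F0 9D 95 89 F0 9F 98 B8 EB B0 93 F1 A4 B9 AE

U+1D549: 4-byte form → F0 9D 95 89.
U+1F638: 4-byte form → F0 9F 98 B8.
U+BC13: 3-byte form → EB B0 93.
U+64E6E: 4-byte form → F1 A4 B9 AE.
Concatenated (15 bytes): F0 9D 95 89 F0 9F 98 B8 EB B0 93 F1 A4 B9 AE.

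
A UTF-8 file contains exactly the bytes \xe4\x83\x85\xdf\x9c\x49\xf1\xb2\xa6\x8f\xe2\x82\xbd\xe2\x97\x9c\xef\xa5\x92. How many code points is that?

Byte at offset 0: 0xE4 = 11100100 → 3-byte char (#1). Advance 3.
Byte at offset 3: 0xDF = 11011111 → 2-byte char (#2). Advance 2.
Byte at offset 5: 0x49 = 01001001 → 1-byte char (#3). Advance 1.
Byte at offset 6: 0xF1 = 11110001 → 4-byte char (#4). Advance 4.
Byte at offset 10: 0xE2 = 11100010 → 3-byte char (#5). Advance 3.
Byte at offset 13: 0xE2 = 11100010 → 3-byte char (#6). Advance 3.
Byte at offset 16: 0xEF = 11101111 → 3-byte char (#7). Advance 3.
Reached end at offset 19 after 7 code points.

7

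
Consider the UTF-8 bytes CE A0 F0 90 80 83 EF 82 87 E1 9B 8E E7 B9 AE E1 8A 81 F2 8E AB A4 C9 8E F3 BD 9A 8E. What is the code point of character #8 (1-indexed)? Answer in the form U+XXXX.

Offset 0: leading byte 0xCE = 11001110 → 2-byte char #1 = CE A0.
Offset 2: leading byte 0xF0 = 11110000 → 4-byte char #2 = F0 90 80 83.
Offset 6: leading byte 0xEF = 11101111 → 3-byte char #3 = EF 82 87.
Offset 9: leading byte 0xE1 = 11100001 → 3-byte char #4 = E1 9B 8E.
Offset 12: leading byte 0xE7 = 11100111 → 3-byte char #5 = E7 B9 AE.
Offset 15: leading byte 0xE1 = 11100001 → 3-byte char #6 = E1 8A 81.
Offset 18: leading byte 0xF2 = 11110010 → 4-byte char #7 = F2 8E AB A4.
Offset 22: leading byte 0xC9 = 11001001 → 2-byte char #8 = C9 8E.
Leading byte 0xC9 = 11001001 matches 110xxxxx → 2-byte sequence.
Byte 1: 0xC9 = 11001001, payload 01001 (5 bits).
Byte 2: 0x8E = 10001110 (10xxxxxx ✓), payload 001110.
Concatenate: 01001001110 = 0x24E (11 bits → U+024E).

U+024E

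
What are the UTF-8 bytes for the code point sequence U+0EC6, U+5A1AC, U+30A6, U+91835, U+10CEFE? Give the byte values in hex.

U+0EC6: 3-byte form → E0 BB 86.
U+5A1AC: 4-byte form → F1 9A 86 AC.
U+30A6: 3-byte form → E3 82 A6.
U+91835: 4-byte form → F2 91 A0 B5.
U+10CEFE: 4-byte form → F4 8C BB BE.
Concatenated (18 bytes): E0 BB 86 F1 9A 86 AC E3 82 A6 F2 91 A0 B5 F4 8C BB BE.

E0 BB 86 F1 9A 86 AC E3 82 A6 F2 91 A0 B5 F4 8C BB BE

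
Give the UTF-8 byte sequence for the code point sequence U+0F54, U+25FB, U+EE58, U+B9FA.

U+0F54: 3-byte form → E0 BD 94.
U+25FB: 3-byte form → E2 97 BB.
U+EE58: 3-byte form → EE B9 98.
U+B9FA: 3-byte form → EB A7 BA.
Concatenated (12 bytes): E0 BD 94 E2 97 BB EE B9 98 EB A7 BA.

E0 BD 94 E2 97 BB EE B9 98 EB A7 BA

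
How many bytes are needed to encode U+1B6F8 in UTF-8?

4

U+1B6F8 = 0x1B6F8. UTF-8 uses 1 byte below 0x80, 2 below 0x800, 3 below 0x10000, 4 up to 0x10FFFF. 0x1B6F8 is in U+10000–U+10FFFF → 4 bytes.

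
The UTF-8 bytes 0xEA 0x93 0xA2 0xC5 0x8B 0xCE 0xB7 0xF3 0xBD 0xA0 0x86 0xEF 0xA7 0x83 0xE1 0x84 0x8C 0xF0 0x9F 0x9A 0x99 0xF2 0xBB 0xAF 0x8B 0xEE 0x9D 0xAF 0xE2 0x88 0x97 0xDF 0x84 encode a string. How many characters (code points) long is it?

11

Byte at offset 0: 0xEA = 11101010 → 3-byte char (#1). Advance 3.
Byte at offset 3: 0xC5 = 11000101 → 2-byte char (#2). Advance 2.
Byte at offset 5: 0xCE = 11001110 → 2-byte char (#3). Advance 2.
Byte at offset 7: 0xF3 = 11110011 → 4-byte char (#4). Advance 4.
Byte at offset 11: 0xEF = 11101111 → 3-byte char (#5). Advance 3.
Byte at offset 14: 0xE1 = 11100001 → 3-byte char (#6). Advance 3.
Byte at offset 17: 0xF0 = 11110000 → 4-byte char (#7). Advance 4.
Byte at offset 21: 0xF2 = 11110010 → 4-byte char (#8). Advance 4.
Byte at offset 25: 0xEE = 11101110 → 3-byte char (#9). Advance 3.
Byte at offset 28: 0xE2 = 11100010 → 3-byte char (#10). Advance 3.
Byte at offset 31: 0xDF = 11011111 → 2-byte char (#11). Advance 2.
Reached end at offset 33 after 11 code points.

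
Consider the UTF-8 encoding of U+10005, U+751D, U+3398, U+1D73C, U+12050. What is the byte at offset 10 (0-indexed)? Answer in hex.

0xF0

U+10005 → 4-byte form F0 90 80 85 at offsets 0–3.
U+751D → 3-byte form E7 94 9D at offsets 4–6.
U+3398 → 3-byte form E3 8E 98 at offsets 7–9.
U+1D73C → 4-byte form F0 9D 9C BC at offsets 10–13.
Offset 10 falls in char 4's range; it's byte 1 of F0 9D 9C BC = 0xF0.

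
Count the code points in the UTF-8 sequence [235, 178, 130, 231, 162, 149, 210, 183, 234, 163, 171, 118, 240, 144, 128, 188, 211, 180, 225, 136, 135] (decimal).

8

Byte at offset 0: 0xEB = 11101011 → 3-byte char (#1). Advance 3.
Byte at offset 3: 0xE7 = 11100111 → 3-byte char (#2). Advance 3.
Byte at offset 6: 0xD2 = 11010010 → 2-byte char (#3). Advance 2.
Byte at offset 8: 0xEA = 11101010 → 3-byte char (#4). Advance 3.
Byte at offset 11: 0x76 = 01110110 → 1-byte char (#5). Advance 1.
Byte at offset 12: 0xF0 = 11110000 → 4-byte char (#6). Advance 4.
Byte at offset 16: 0xD3 = 11010011 → 2-byte char (#7). Advance 2.
Byte at offset 18: 0xE1 = 11100001 → 3-byte char (#8). Advance 3.
Reached end at offset 21 after 8 code points.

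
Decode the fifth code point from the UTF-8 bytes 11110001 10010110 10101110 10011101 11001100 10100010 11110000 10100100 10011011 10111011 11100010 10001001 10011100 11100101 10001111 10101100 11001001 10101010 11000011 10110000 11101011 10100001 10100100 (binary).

U+53EC

Offset 0: leading byte 0xF1 = 11110001 → 4-byte char #1 = F1 96 AE 9D.
Offset 4: leading byte 0xCC = 11001100 → 2-byte char #2 = CC A2.
Offset 6: leading byte 0xF0 = 11110000 → 4-byte char #3 = F0 A4 9B BB.
Offset 10: leading byte 0xE2 = 11100010 → 3-byte char #4 = E2 89 9C.
Offset 13: leading byte 0xE5 = 11100101 → 3-byte char #5 = E5 8F AC.
Leading byte 0xE5 = 11100101 matches 1110xxxx → 3-byte sequence.
Byte 1: 0xE5 = 11100101, payload 0101 (4 bits).
Byte 2: 0x8F = 10001111 (10xxxxxx ✓), payload 001111.
Byte 3: 0xAC = 10101100 (10xxxxxx ✓), payload 101100.
Concatenate: 0101001111101100 = 0x53EC (16 bits → U+53EC).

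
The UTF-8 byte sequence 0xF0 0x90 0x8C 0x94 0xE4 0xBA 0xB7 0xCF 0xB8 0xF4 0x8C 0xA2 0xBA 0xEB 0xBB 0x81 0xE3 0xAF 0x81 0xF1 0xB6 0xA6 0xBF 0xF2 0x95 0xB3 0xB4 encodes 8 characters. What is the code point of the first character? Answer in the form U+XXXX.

Offset 0: leading byte 0xF0 = 11110000 → 4-byte char #1 = F0 90 8C 94.
Leading byte 0xF0 = 11110000 matches 11110xxx → 4-byte sequence.
Byte 1: 0xF0 = 11110000, payload 000 (3 bits).
Byte 2: 0x90 = 10010000 (10xxxxxx ✓), payload 010000.
Byte 3: 0x8C = 10001100 (10xxxxxx ✓), payload 001100.
Byte 4: 0x94 = 10010100 (10xxxxxx ✓), payload 010100.
Concatenate: 000010000001100010100 = 0x10314 (21 bits → U+10314).

U+10314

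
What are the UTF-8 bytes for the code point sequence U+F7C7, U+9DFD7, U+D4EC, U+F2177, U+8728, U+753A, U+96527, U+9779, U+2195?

EF 9F 87 F2 9D BF 97 ED 93 AC F3 B2 85 B7 E8 9C A8 E7 94 BA F2 96 94 A7 E9 9D B9 E2 86 95

U+F7C7: 3-byte form → EF 9F 87.
U+9DFD7: 4-byte form → F2 9D BF 97.
U+D4EC: 3-byte form → ED 93 AC.
U+F2177: 4-byte form → F3 B2 85 B7.
U+8728: 3-byte form → E8 9C A8.
U+753A: 3-byte form → E7 94 BA.
U+96527: 4-byte form → F2 96 94 A7.
U+9779: 3-byte form → E9 9D B9.
U+2195: 3-byte form → E2 86 95.
Concatenated (30 bytes): EF 9F 87 F2 9D BF 97 ED 93 AC F3 B2 85 B7 E8 9C A8 E7 94 BA F2 96 94 A7 E9 9D B9 E2 86 95.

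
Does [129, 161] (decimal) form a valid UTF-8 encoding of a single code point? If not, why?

Byte 0x81 = 10000001 has the form 10xxxxxx — a continuation byte — but there is no preceding leading byte.

invalid (continuation byte with no leading byte)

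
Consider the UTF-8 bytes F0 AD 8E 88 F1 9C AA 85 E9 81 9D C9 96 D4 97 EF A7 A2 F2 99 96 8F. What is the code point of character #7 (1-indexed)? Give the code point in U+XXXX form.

Offset 0: leading byte 0xF0 = 11110000 → 4-byte char #1 = F0 AD 8E 88.
Offset 4: leading byte 0xF1 = 11110001 → 4-byte char #2 = F1 9C AA 85.
Offset 8: leading byte 0xE9 = 11101001 → 3-byte char #3 = E9 81 9D.
Offset 11: leading byte 0xC9 = 11001001 → 2-byte char #4 = C9 96.
Offset 13: leading byte 0xD4 = 11010100 → 2-byte char #5 = D4 97.
Offset 15: leading byte 0xEF = 11101111 → 3-byte char #6 = EF A7 A2.
Offset 18: leading byte 0xF2 = 11110010 → 4-byte char #7 = F2 99 96 8F.
Leading byte 0xF2 = 11110010 matches 11110xxx → 4-byte sequence.
Byte 1: 0xF2 = 11110010, payload 010 (3 bits).
Byte 2: 0x99 = 10011001 (10xxxxxx ✓), payload 011001.
Byte 3: 0x96 = 10010110 (10xxxxxx ✓), payload 010110.
Byte 4: 0x8F = 10001111 (10xxxxxx ✓), payload 001111.
Concatenate: 010011001010110001111 = 0x9958F (21 bits → U+9958F).

U+9958F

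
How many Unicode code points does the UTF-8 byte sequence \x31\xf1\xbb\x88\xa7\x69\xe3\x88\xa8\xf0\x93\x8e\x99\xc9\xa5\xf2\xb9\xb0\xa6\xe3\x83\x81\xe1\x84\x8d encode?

Byte at offset 0: 0x31 = 00110001 → 1-byte char (#1). Advance 1.
Byte at offset 1: 0xF1 = 11110001 → 4-byte char (#2). Advance 4.
Byte at offset 5: 0x69 = 01101001 → 1-byte char (#3). Advance 1.
Byte at offset 6: 0xE3 = 11100011 → 3-byte char (#4). Advance 3.
Byte at offset 9: 0xF0 = 11110000 → 4-byte char (#5). Advance 4.
Byte at offset 13: 0xC9 = 11001001 → 2-byte char (#6). Advance 2.
Byte at offset 15: 0xF2 = 11110010 → 4-byte char (#7). Advance 4.
Byte at offset 19: 0xE3 = 11100011 → 3-byte char (#8). Advance 3.
Byte at offset 22: 0xE1 = 11100001 → 3-byte char (#9). Advance 3.
Reached end at offset 25 after 9 code points.

9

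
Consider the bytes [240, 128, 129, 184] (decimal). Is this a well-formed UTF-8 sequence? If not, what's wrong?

Leading byte 0xF0 = 11110000 → 4-byte form.
Continuation bytes all match 10xxxxxx. Payload decodes to 0x78.
But 0x78 < 0x10000, the minimum for a 4-byte sequence — this is an overlong encoding.

invalid (overlong encoding)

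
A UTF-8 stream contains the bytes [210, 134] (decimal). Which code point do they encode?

Leading byte 0xD2 = 11010010 matches 110xxxxx → 2-byte sequence.
Byte 1: 0xD2 = 11010010, payload 10010 (5 bits).
Byte 2: 0x86 = 10000110 (10xxxxxx ✓), payload 000110.
Concatenate: 10010000110 = 0x486 (11 bits → U+0486).

U+0486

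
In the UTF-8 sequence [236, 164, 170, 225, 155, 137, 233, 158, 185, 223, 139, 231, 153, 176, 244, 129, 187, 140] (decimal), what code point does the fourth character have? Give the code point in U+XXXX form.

U+07CB

Offset 0: leading byte 0xEC = 11101100 → 3-byte char #1 = EC A4 AA.
Offset 3: leading byte 0xE1 = 11100001 → 3-byte char #2 = E1 9B 89.
Offset 6: leading byte 0xE9 = 11101001 → 3-byte char #3 = E9 9E B9.
Offset 9: leading byte 0xDF = 11011111 → 2-byte char #4 = DF 8B.
Leading byte 0xDF = 11011111 matches 110xxxxx → 2-byte sequence.
Byte 1: 0xDF = 11011111, payload 11111 (5 bits).
Byte 2: 0x8B = 10001011 (10xxxxxx ✓), payload 001011.
Concatenate: 11111001011 = 0x7CB (11 bits → U+07CB).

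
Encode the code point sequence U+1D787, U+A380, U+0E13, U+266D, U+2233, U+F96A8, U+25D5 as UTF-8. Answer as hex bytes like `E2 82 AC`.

F0 9D 9E 87 EA 8E 80 E0 B8 93 E2 99 AD E2 88 B3 F3 B9 9A A8 E2 97 95

U+1D787: 4-byte form → F0 9D 9E 87.
U+A380: 3-byte form → EA 8E 80.
U+0E13: 3-byte form → E0 B8 93.
U+266D: 3-byte form → E2 99 AD.
U+2233: 3-byte form → E2 88 B3.
U+F96A8: 4-byte form → F3 B9 9A A8.
U+25D5: 3-byte form → E2 97 95.
Concatenated (23 bytes): F0 9D 9E 87 EA 8E 80 E0 B8 93 E2 99 AD E2 88 B3 F3 B9 9A A8 E2 97 95.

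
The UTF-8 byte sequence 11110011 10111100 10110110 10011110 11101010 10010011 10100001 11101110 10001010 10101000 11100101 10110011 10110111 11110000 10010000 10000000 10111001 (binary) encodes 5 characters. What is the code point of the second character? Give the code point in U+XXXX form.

Offset 0: leading byte 0xF3 = 11110011 → 4-byte char #1 = F3 BC B6 9E.
Offset 4: leading byte 0xEA = 11101010 → 3-byte char #2 = EA 93 A1.
Leading byte 0xEA = 11101010 matches 1110xxxx → 3-byte sequence.
Byte 1: 0xEA = 11101010, payload 1010 (4 bits).
Byte 2: 0x93 = 10010011 (10xxxxxx ✓), payload 010011.
Byte 3: 0xA1 = 10100001 (10xxxxxx ✓), payload 100001.
Concatenate: 1010010011100001 = 0xA4E1 (16 bits → U+A4E1).

U+A4E1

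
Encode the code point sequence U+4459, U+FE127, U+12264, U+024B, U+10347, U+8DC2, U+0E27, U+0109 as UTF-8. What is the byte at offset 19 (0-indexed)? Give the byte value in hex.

0x82

U+4459 → 3-byte form E4 91 99 at offsets 0–2.
U+FE127 → 4-byte form F3 BE 84 A7 at offsets 3–6.
U+12264 → 4-byte form F0 92 89 A4 at offsets 7–10.
U+024B → 2-byte form C9 8B at offsets 11–12.
U+10347 → 4-byte form F0 90 8D 87 at offsets 13–16.
U+8DC2 → 3-byte form E8 B7 82 at offsets 17–19.
Offset 19 falls in char 6's range; it's byte 3 of E8 B7 82 = 0x82.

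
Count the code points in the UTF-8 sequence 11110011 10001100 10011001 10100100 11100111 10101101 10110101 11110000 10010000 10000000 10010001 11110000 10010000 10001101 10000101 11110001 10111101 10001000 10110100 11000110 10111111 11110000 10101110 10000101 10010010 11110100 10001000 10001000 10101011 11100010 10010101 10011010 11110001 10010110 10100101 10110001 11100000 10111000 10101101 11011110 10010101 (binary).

Byte at offset 0: 0xF3 = 11110011 → 4-byte char (#1). Advance 4.
Byte at offset 4: 0xE7 = 11100111 → 3-byte char (#2). Advance 3.
Byte at offset 7: 0xF0 = 11110000 → 4-byte char (#3). Advance 4.
Byte at offset 11: 0xF0 = 11110000 → 4-byte char (#4). Advance 4.
Byte at offset 15: 0xF1 = 11110001 → 4-byte char (#5). Advance 4.
Byte at offset 19: 0xC6 = 11000110 → 2-byte char (#6). Advance 2.
Byte at offset 21: 0xF0 = 11110000 → 4-byte char (#7). Advance 4.
Byte at offset 25: 0xF4 = 11110100 → 4-byte char (#8). Advance 4.
Byte at offset 29: 0xE2 = 11100010 → 3-byte char (#9). Advance 3.
Byte at offset 32: 0xF1 = 11110001 → 4-byte char (#10). Advance 4.
Byte at offset 36: 0xE0 = 11100000 → 3-byte char (#11). Advance 3.
Byte at offset 39: 0xDE = 11011110 → 2-byte char (#12). Advance 2.
Reached end at offset 41 after 12 code points.

12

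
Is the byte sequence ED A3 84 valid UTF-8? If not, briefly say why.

Structurally a 3-byte sequence; payload = 0xD8C4.
But 0xD8C4 is in U+D800–U+DFFF, the surrogate range. Surrogates are not Unicode scalar values and are forbidden in UTF-8.

invalid (encodes a surrogate (U+D800–U+DFFF))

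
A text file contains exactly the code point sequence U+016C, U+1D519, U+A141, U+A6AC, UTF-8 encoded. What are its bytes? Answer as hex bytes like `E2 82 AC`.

U+016C: 2-byte form → C5 AC.
U+1D519: 4-byte form → F0 9D 94 99.
U+A141: 3-byte form → EA 85 81.
U+A6AC: 3-byte form → EA 9A AC.
Concatenated (12 bytes): C5 AC F0 9D 94 99 EA 85 81 EA 9A AC.

C5 AC F0 9D 94 99 EA 85 81 EA 9A AC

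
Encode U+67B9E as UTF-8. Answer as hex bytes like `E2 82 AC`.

F1 A7 AE 9E

U+67B9E = 0x67B9E = 424862 decimal. In range U+10000–U+10FFFF → 4-byte form: 11110xxx 10xxxxxx 10xxxxxx 10xxxxxx.
Binary (21 bits): 001100111101110011110.
Split 3+6+6+6: 001 | 100111 | 101110 | 011110.
Byte 1: 11110001 = 0xF1.
Byte 2: 10100111 = 0xA7.
Byte 3: 10101110 = 0xAE.
Byte 4: 10011110 = 0x9E.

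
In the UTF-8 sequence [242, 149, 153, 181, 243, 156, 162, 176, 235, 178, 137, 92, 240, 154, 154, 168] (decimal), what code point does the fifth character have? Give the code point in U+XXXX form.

U+1A6A8

Offset 0: leading byte 0xF2 = 11110010 → 4-byte char #1 = F2 95 99 B5.
Offset 4: leading byte 0xF3 = 11110011 → 4-byte char #2 = F3 9C A2 B0.
Offset 8: leading byte 0xEB = 11101011 → 3-byte char #3 = EB B2 89.
Offset 11: leading byte 0x5C = 01011100 → 1-byte char #4 = 5C.
Offset 12: leading byte 0xF0 = 11110000 → 4-byte char #5 = F0 9A 9A A8.
Leading byte 0xF0 = 11110000 matches 11110xxx → 4-byte sequence.
Byte 1: 0xF0 = 11110000, payload 000 (3 bits).
Byte 2: 0x9A = 10011010 (10xxxxxx ✓), payload 011010.
Byte 3: 0x9A = 10011010 (10xxxxxx ✓), payload 011010.
Byte 4: 0xA8 = 10101000 (10xxxxxx ✓), payload 101000.
Concatenate: 000011010011010101000 = 0x1A6A8 (21 bits → U+1A6A8).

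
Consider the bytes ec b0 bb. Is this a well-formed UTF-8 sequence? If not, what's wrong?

Leading byte 0xEC = 11101100 → 3-byte form.
Continuation bytes 0xB0=10110000, 0xBB=10111011 all match 10xxxxxx.
Decoded value 0xCC3B is ≥ 0x800 (shortest form) and not a surrogate.

valid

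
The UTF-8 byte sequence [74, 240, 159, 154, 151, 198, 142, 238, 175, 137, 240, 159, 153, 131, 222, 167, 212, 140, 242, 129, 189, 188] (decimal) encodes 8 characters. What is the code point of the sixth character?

Offset 0: leading byte 0x4A = 01001010 → 1-byte char #1 = 4A.
Offset 1: leading byte 0xF0 = 11110000 → 4-byte char #2 = F0 9F 9A 97.
Offset 5: leading byte 0xC6 = 11000110 → 2-byte char #3 = C6 8E.
Offset 7: leading byte 0xEE = 11101110 → 3-byte char #4 = EE AF 89.
Offset 10: leading byte 0xF0 = 11110000 → 4-byte char #5 = F0 9F 99 83.
Offset 14: leading byte 0xDE = 11011110 → 2-byte char #6 = DE A7.
Leading byte 0xDE = 11011110 matches 110xxxxx → 2-byte sequence.
Byte 1: 0xDE = 11011110, payload 11110 (5 bits).
Byte 2: 0xA7 = 10100111 (10xxxxxx ✓), payload 100111.
Concatenate: 11110100111 = 0x7A7 (11 bits → U+07A7).

U+07A7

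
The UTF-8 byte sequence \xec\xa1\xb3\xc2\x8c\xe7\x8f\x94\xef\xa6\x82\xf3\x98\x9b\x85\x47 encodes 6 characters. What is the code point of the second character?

Offset 0: leading byte 0xEC = 11101100 → 3-byte char #1 = EC A1 B3.
Offset 3: leading byte 0xC2 = 11000010 → 2-byte char #2 = C2 8C.
Leading byte 0xC2 = 11000010 matches 110xxxxx → 2-byte sequence.
Byte 1: 0xC2 = 11000010, payload 00010 (5 bits).
Byte 2: 0x8C = 10001100 (10xxxxxx ✓), payload 001100.
Concatenate: 00010001100 = 0x8C (11 bits → U+008C).

U+008C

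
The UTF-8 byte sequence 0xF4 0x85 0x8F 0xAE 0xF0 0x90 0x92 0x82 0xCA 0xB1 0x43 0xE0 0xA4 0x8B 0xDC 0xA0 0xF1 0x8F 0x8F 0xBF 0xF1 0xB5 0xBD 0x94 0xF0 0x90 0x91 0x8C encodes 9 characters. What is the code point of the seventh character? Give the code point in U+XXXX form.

U+4F3FF

Offset 0: leading byte 0xF4 = 11110100 → 4-byte char #1 = F4 85 8F AE.
Offset 4: leading byte 0xF0 = 11110000 → 4-byte char #2 = F0 90 92 82.
Offset 8: leading byte 0xCA = 11001010 → 2-byte char #3 = CA B1.
Offset 10: leading byte 0x43 = 01000011 → 1-byte char #4 = 43.
Offset 11: leading byte 0xE0 = 11100000 → 3-byte char #5 = E0 A4 8B.
Offset 14: leading byte 0xDC = 11011100 → 2-byte char #6 = DC A0.
Offset 16: leading byte 0xF1 = 11110001 → 4-byte char #7 = F1 8F 8F BF.
Leading byte 0xF1 = 11110001 matches 11110xxx → 4-byte sequence.
Byte 1: 0xF1 = 11110001, payload 001 (3 bits).
Byte 2: 0x8F = 10001111 (10xxxxxx ✓), payload 001111.
Byte 3: 0x8F = 10001111 (10xxxxxx ✓), payload 001111.
Byte 4: 0xBF = 10111111 (10xxxxxx ✓), payload 111111.
Concatenate: 001001111001111111111 = 0x4F3FF (21 bits → U+4F3FF).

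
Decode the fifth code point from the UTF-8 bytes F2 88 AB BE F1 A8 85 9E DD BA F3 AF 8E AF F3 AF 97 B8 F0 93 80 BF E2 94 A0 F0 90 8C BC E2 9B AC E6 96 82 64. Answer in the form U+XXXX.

Offset 0: leading byte 0xF2 = 11110010 → 4-byte char #1 = F2 88 AB BE.
Offset 4: leading byte 0xF1 = 11110001 → 4-byte char #2 = F1 A8 85 9E.
Offset 8: leading byte 0xDD = 11011101 → 2-byte char #3 = DD BA.
Offset 10: leading byte 0xF3 = 11110011 → 4-byte char #4 = F3 AF 8E AF.
Offset 14: leading byte 0xF3 = 11110011 → 4-byte char #5 = F3 AF 97 B8.
Leading byte 0xF3 = 11110011 matches 11110xxx → 4-byte sequence.
Byte 1: 0xF3 = 11110011, payload 011 (3 bits).
Byte 2: 0xAF = 10101111 (10xxxxxx ✓), payload 101111.
Byte 3: 0x97 = 10010111 (10xxxxxx ✓), payload 010111.
Byte 4: 0xB8 = 10111000 (10xxxxxx ✓), payload 111000.
Concatenate: 011101111010111111000 = 0xEF5F8 (21 bits → U+EF5F8).

U+EF5F8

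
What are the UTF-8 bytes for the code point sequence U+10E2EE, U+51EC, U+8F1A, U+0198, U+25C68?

U+10E2EE: 4-byte form → F4 8E 8B AE.
U+51EC: 3-byte form → E5 87 AC.
U+8F1A: 3-byte form → E8 BC 9A.
U+0198: 2-byte form → C6 98.
U+25C68: 4-byte form → F0 A5 B1 A8.
Concatenated (16 bytes): F4 8E 8B AE E5 87 AC E8 BC 9A C6 98 F0 A5 B1 A8.

F4 8E 8B AE E5 87 AC E8 BC 9A C6 98 F0 A5 B1 A8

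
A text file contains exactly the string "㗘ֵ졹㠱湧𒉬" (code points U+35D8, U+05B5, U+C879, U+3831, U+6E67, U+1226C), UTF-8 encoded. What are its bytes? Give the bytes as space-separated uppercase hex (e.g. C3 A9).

E3 97 98 D6 B5 EC A1 B9 E3 A0 B1 E6 B9 A7 F0 92 89 AC

U+35D8: 3-byte form → E3 97 98.
U+05B5: 2-byte form → D6 B5.
U+C879: 3-byte form → EC A1 B9.
U+3831: 3-byte form → E3 A0 B1.
U+6E67: 3-byte form → E6 B9 A7.
U+1226C: 4-byte form → F0 92 89 AC.
Concatenated (18 bytes): E3 97 98 D6 B5 EC A1 B9 E3 A0 B1 E6 B9 A7 F0 92 89 AC.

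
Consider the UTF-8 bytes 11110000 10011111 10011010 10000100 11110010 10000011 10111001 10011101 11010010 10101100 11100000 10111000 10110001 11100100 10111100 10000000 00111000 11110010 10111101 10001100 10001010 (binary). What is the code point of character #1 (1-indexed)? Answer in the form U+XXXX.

Offset 0: leading byte 0xF0 = 11110000 → 4-byte char #1 = F0 9F 9A 84.
Leading byte 0xF0 = 11110000 matches 11110xxx → 4-byte sequence.
Byte 1: 0xF0 = 11110000, payload 000 (3 bits).
Byte 2: 0x9F = 10011111 (10xxxxxx ✓), payload 011111.
Byte 3: 0x9A = 10011010 (10xxxxxx ✓), payload 011010.
Byte 4: 0x84 = 10000100 (10xxxxxx ✓), payload 000100.
Concatenate: 000011111011010000100 = 0x1F684 (21 bits → U+1F684).

U+1F684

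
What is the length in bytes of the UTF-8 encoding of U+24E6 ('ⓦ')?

U+24E6 = 0x24E6. UTF-8 uses 1 byte below 0x80, 2 below 0x800, 3 below 0x10000, 4 up to 0x10FFFF. 0x24E6 is in U+0800–U+FFFF → 3 bytes.

3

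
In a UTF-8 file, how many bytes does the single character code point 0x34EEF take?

4

U+34EEF = 0x34EEF. UTF-8 uses 1 byte below 0x80, 2 below 0x800, 3 below 0x10000, 4 up to 0x10FFFF. 0x34EEF is in U+10000–U+10FFFF → 4 bytes.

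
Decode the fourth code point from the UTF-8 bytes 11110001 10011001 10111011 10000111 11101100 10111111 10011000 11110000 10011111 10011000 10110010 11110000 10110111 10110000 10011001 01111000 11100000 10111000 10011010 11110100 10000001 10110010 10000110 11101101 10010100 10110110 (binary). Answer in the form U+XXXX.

U+37C19

Offset 0: leading byte 0xF1 = 11110001 → 4-byte char #1 = F1 99 BB 87.
Offset 4: leading byte 0xEC = 11101100 → 3-byte char #2 = EC BF 98.
Offset 7: leading byte 0xF0 = 11110000 → 4-byte char #3 = F0 9F 98 B2.
Offset 11: leading byte 0xF0 = 11110000 → 4-byte char #4 = F0 B7 B0 99.
Leading byte 0xF0 = 11110000 matches 11110xxx → 4-byte sequence.
Byte 1: 0xF0 = 11110000, payload 000 (3 bits).
Byte 2: 0xB7 = 10110111 (10xxxxxx ✓), payload 110111.
Byte 3: 0xB0 = 10110000 (10xxxxxx ✓), payload 110000.
Byte 4: 0x99 = 10011001 (10xxxxxx ✓), payload 011001.
Concatenate: 000110111110000011001 = 0x37C19 (21 bits → U+37C19).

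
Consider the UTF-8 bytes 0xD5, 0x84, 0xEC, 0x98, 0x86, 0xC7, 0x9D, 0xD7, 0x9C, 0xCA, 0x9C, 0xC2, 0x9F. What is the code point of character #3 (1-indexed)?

U+01DD

Offset 0: leading byte 0xD5 = 11010101 → 2-byte char #1 = D5 84.
Offset 2: leading byte 0xEC = 11101100 → 3-byte char #2 = EC 98 86.
Offset 5: leading byte 0xC7 = 11000111 → 2-byte char #3 = C7 9D.
Leading byte 0xC7 = 11000111 matches 110xxxxx → 2-byte sequence.
Byte 1: 0xC7 = 11000111, payload 00111 (5 bits).
Byte 2: 0x9D = 10011101 (10xxxxxx ✓), payload 011101.
Concatenate: 00111011101 = 0x1DD (11 bits → U+01DD).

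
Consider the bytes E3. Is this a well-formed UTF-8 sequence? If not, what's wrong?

invalid (sequence truncated)

Leading byte 0xE3 = 11100011 → 3-byte form, but only 1 byte is present.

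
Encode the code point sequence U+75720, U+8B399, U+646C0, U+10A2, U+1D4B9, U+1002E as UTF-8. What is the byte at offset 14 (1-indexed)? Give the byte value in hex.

1-indexed offset 14 is 0-indexed offset 13.
U+75720 → 4-byte form F1 B5 9C A0 at offsets 0–3.
U+8B399 → 4-byte form F2 8B 8E 99 at offsets 4–7.
U+646C0 → 4-byte form F1 A4 9B 80 at offsets 8–11.
U+10A2 → 3-byte form E1 82 A2 at offsets 12–14.
Offset 13 falls in char 4's range; it's byte 2 of E1 82 A2 = 0x82.

0x82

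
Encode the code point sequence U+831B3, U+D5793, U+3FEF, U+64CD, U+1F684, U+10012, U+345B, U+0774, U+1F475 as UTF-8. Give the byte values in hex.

U+831B3: 4-byte form → F2 83 86 B3.
U+D5793: 4-byte form → F3 95 9E 93.
U+3FEF: 3-byte form → E3 BF AF.
U+64CD: 3-byte form → E6 93 8D.
U+1F684: 4-byte form → F0 9F 9A 84.
U+10012: 4-byte form → F0 90 80 92.
U+345B: 3-byte form → E3 91 9B.
U+0774: 2-byte form → DD B4.
U+1F475: 4-byte form → F0 9F 91 B5.
Concatenated (31 bytes): F2 83 86 B3 F3 95 9E 93 E3 BF AF E6 93 8D F0 9F 9A 84 F0 90 80 92 E3 91 9B DD B4 F0 9F 91 B5.

F2 83 86 B3 F3 95 9E 93 E3 BF AF E6 93 8D F0 9F 9A 84 F0 90 80 92 E3 91 9B DD B4 F0 9F 91 B5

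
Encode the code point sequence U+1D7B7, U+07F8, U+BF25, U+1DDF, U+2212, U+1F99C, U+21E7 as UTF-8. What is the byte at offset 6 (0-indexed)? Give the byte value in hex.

0xEB

U+1D7B7 → 4-byte form F0 9D 9E B7 at offsets 0–3.
U+07F8 → 2-byte form DF B8 at offsets 4–5.
U+BF25 → 3-byte form EB BC A5 at offsets 6–8.
Offset 6 falls in char 3's range; it's byte 1 of EB BC A5 = 0xEB.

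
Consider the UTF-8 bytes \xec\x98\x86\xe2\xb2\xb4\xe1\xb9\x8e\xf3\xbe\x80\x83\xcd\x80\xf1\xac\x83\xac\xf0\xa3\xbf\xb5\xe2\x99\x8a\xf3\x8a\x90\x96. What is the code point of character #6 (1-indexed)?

U+6C0EC

Offset 0: leading byte 0xEC = 11101100 → 3-byte char #1 = EC 98 86.
Offset 3: leading byte 0xE2 = 11100010 → 3-byte char #2 = E2 B2 B4.
Offset 6: leading byte 0xE1 = 11100001 → 3-byte char #3 = E1 B9 8E.
Offset 9: leading byte 0xF3 = 11110011 → 4-byte char #4 = F3 BE 80 83.
Offset 13: leading byte 0xCD = 11001101 → 2-byte char #5 = CD 80.
Offset 15: leading byte 0xF1 = 11110001 → 4-byte char #6 = F1 AC 83 AC.
Leading byte 0xF1 = 11110001 matches 11110xxx → 4-byte sequence.
Byte 1: 0xF1 = 11110001, payload 001 (3 bits).
Byte 2: 0xAC = 10101100 (10xxxxxx ✓), payload 101100.
Byte 3: 0x83 = 10000011 (10xxxxxx ✓), payload 000011.
Byte 4: 0xAC = 10101100 (10xxxxxx ✓), payload 101100.
Concatenate: 001101100000011101100 = 0x6C0EC (21 bits → U+6C0EC).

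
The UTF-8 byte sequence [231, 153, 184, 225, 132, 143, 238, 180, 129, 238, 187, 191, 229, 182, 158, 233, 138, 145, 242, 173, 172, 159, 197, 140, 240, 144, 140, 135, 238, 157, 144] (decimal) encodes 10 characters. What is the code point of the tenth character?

U+E750

Offset 0: leading byte 0xE7 = 11100111 → 3-byte char #1 = E7 99 B8.
Offset 3: leading byte 0xE1 = 11100001 → 3-byte char #2 = E1 84 8F.
Offset 6: leading byte 0xEE = 11101110 → 3-byte char #3 = EE B4 81.
Offset 9: leading byte 0xEE = 11101110 → 3-byte char #4 = EE BB BF.
Offset 12: leading byte 0xE5 = 11100101 → 3-byte char #5 = E5 B6 9E.
Offset 15: leading byte 0xE9 = 11101001 → 3-byte char #6 = E9 8A 91.
Offset 18: leading byte 0xF2 = 11110010 → 4-byte char #7 = F2 AD AC 9F.
Offset 22: leading byte 0xC5 = 11000101 → 2-byte char #8 = C5 8C.
Offset 24: leading byte 0xF0 = 11110000 → 4-byte char #9 = F0 90 8C 87.
Offset 28: leading byte 0xEE = 11101110 → 3-byte char #10 = EE 9D 90.
Leading byte 0xEE = 11101110 matches 1110xxxx → 3-byte sequence.
Byte 1: 0xEE = 11101110, payload 1110 (4 bits).
Byte 2: 0x9D = 10011101 (10xxxxxx ✓), payload 011101.
Byte 3: 0x90 = 10010000 (10xxxxxx ✓), payload 010000.
Concatenate: 1110011101010000 = 0xE750 (16 bits → U+E750).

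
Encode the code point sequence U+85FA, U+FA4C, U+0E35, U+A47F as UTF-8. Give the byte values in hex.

U+85FA: 3-byte form → E8 97 BA.
U+FA4C: 3-byte form → EF A9 8C.
U+0E35: 3-byte form → E0 B8 B5.
U+A47F: 3-byte form → EA 91 BF.
Concatenated (12 bytes): E8 97 BA EF A9 8C E0 B8 B5 EA 91 BF.

E8 97 BA EF A9 8C E0 B8 B5 EA 91 BF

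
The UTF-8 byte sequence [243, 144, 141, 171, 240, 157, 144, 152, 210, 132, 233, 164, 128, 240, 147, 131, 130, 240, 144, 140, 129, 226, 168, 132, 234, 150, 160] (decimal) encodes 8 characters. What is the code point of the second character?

Offset 0: leading byte 0xF3 = 11110011 → 4-byte char #1 = F3 90 8D AB.
Offset 4: leading byte 0xF0 = 11110000 → 4-byte char #2 = F0 9D 90 98.
Leading byte 0xF0 = 11110000 matches 11110xxx → 4-byte sequence.
Byte 1: 0xF0 = 11110000, payload 000 (3 bits).
Byte 2: 0x9D = 10011101 (10xxxxxx ✓), payload 011101.
Byte 3: 0x90 = 10010000 (10xxxxxx ✓), payload 010000.
Byte 4: 0x98 = 10011000 (10xxxxxx ✓), payload 011000.
Concatenate: 000011101010000011000 = 0x1D418 (21 bits → U+1D418).

U+1D418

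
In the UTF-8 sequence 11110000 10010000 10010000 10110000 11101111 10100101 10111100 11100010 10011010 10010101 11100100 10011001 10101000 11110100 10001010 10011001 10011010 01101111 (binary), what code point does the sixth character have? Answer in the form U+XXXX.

U+006F

Offset 0: leading byte 0xF0 = 11110000 → 4-byte char #1 = F0 90 90 B0.
Offset 4: leading byte 0xEF = 11101111 → 3-byte char #2 = EF A5 BC.
Offset 7: leading byte 0xE2 = 11100010 → 3-byte char #3 = E2 9A 95.
Offset 10: leading byte 0xE4 = 11100100 → 3-byte char #4 = E4 99 A8.
Offset 13: leading byte 0xF4 = 11110100 → 4-byte char #5 = F4 8A 99 9A.
Offset 17: leading byte 0x6F = 01101111 → 1-byte char #6 = 6F.
Leading byte 0x6F = 01101111 matches 0xxxxxxx → 1-byte sequence.
Byte 1: 0x6F = 01101111, payload 1101111 (7 bits).
Concatenate: 1101111 = 0x6F (7 bits → U+006F).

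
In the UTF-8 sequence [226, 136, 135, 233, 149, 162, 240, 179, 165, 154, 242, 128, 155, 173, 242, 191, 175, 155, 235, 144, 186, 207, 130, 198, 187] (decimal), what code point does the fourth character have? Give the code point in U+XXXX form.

Offset 0: leading byte 0xE2 = 11100010 → 3-byte char #1 = E2 88 87.
Offset 3: leading byte 0xE9 = 11101001 → 3-byte char #2 = E9 95 A2.
Offset 6: leading byte 0xF0 = 11110000 → 4-byte char #3 = F0 B3 A5 9A.
Offset 10: leading byte 0xF2 = 11110010 → 4-byte char #4 = F2 80 9B AD.
Leading byte 0xF2 = 11110010 matches 11110xxx → 4-byte sequence.
Byte 1: 0xF2 = 11110010, payload 010 (3 bits).
Byte 2: 0x80 = 10000000 (10xxxxxx ✓), payload 000000.
Byte 3: 0x9B = 10011011 (10xxxxxx ✓), payload 011011.
Byte 4: 0xAD = 10101101 (10xxxxxx ✓), payload 101101.
Concatenate: 010000000011011101101 = 0x806ED (21 bits → U+806ED).

U+806ED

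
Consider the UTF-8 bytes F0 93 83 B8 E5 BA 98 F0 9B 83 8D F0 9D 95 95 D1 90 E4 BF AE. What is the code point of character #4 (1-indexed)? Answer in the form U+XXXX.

U+1D555

Offset 0: leading byte 0xF0 = 11110000 → 4-byte char #1 = F0 93 83 B8.
Offset 4: leading byte 0xE5 = 11100101 → 3-byte char #2 = E5 BA 98.
Offset 7: leading byte 0xF0 = 11110000 → 4-byte char #3 = F0 9B 83 8D.
Offset 11: leading byte 0xF0 = 11110000 → 4-byte char #4 = F0 9D 95 95.
Leading byte 0xF0 = 11110000 matches 11110xxx → 4-byte sequence.
Byte 1: 0xF0 = 11110000, payload 000 (3 bits).
Byte 2: 0x9D = 10011101 (10xxxxxx ✓), payload 011101.
Byte 3: 0x95 = 10010101 (10xxxxxx ✓), payload 010101.
Byte 4: 0x95 = 10010101 (10xxxxxx ✓), payload 010101.
Concatenate: 000011101010101010101 = 0x1D555 (21 bits → U+1D555).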